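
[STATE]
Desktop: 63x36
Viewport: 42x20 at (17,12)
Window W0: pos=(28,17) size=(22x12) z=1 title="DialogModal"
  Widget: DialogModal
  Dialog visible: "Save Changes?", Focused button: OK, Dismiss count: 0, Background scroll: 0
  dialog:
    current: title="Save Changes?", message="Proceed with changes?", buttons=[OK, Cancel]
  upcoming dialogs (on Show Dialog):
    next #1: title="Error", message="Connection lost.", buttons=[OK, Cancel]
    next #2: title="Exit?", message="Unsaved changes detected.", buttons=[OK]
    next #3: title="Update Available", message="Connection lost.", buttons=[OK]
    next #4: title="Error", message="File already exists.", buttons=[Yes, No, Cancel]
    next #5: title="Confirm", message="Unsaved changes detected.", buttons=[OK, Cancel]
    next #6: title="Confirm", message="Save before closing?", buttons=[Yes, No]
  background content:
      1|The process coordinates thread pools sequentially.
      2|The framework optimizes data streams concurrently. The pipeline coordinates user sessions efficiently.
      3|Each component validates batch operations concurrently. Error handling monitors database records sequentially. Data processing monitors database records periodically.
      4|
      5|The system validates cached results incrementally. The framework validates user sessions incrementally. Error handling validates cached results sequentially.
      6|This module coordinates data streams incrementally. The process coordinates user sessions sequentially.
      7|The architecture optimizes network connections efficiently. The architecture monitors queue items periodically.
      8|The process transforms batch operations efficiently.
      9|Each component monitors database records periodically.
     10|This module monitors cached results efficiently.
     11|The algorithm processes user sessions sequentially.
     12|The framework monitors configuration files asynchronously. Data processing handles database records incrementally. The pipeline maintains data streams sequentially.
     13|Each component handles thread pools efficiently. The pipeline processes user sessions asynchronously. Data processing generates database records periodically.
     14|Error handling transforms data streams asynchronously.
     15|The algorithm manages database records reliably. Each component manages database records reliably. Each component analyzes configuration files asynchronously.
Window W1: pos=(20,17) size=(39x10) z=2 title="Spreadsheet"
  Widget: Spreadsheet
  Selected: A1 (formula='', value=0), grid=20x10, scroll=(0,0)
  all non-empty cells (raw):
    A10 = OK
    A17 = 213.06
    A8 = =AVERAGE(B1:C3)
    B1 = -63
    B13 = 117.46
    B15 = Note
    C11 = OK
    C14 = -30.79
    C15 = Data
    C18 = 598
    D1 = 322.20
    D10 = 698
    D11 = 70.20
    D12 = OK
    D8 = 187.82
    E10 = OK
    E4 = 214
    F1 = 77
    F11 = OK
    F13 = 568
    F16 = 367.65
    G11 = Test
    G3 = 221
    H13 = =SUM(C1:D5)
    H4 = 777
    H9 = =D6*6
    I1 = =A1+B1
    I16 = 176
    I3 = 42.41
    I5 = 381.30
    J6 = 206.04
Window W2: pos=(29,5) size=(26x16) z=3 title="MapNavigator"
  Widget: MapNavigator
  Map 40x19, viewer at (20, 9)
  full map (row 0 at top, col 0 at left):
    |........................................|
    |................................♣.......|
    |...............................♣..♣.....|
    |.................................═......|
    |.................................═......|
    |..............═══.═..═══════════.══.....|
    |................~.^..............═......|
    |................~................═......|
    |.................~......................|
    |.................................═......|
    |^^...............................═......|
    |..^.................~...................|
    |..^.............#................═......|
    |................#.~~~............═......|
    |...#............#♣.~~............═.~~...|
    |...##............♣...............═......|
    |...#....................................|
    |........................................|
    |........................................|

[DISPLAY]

            ┃........~...............┃    
            ┃.........~..............┃    
            ┃............@...........┃    
            ┃........................┃    
            ┃............~...........┃    
   ┏━━━━━━━━┃........#...............┃━━━┓
   ┃ Spreads┃........#.~~~...........┃   ┃
   ┠────────┃........#♣.~~...........┃───┨
   ┃A1:     ┗━━━━━━━━━━━━━━━━━━━━━━━━┛   ┃
   ┃       A       B       C       D     ┃
   ┃-------------------------------------┃
   ┃  1      [0]     -63       0  322.20 ┃
   ┃  2        0       0       0       0 ┃
   ┃  3        0       0       0       0 ┃
   ┗━━━━━━━━━━━━━━━━━━━━━━━━━━━━━━━━━━━━━┛
           ┃The process transfor┃         
           ┗━━━━━━━━━━━━━━━━━━━━┛         
                                          
                                          
                                          


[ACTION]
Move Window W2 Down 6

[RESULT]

            ┃ MapNavigator           ┃    
            ┠────────────────────────┨    
            ┃........................┃    
            ┃........................┃    
            ┃......═══.═..═══════════┃    
   ┏━━━━━━━━┃........~.^.............┃━━━┓
   ┃ Spreads┃........~...............┃   ┃
   ┠────────┃.........~..............┃───┨
   ┃A1:     ┃............@...........┃   ┃
   ┃       A┃........................┃   ┃
   ┃--------┃............~...........┃---┃
   ┃  1     ┃........#...............┃20 ┃
   ┃  2     ┃........#.~~~...........┃ 0 ┃
   ┃  3     ┃........#♣.~~...........┃ 0 ┃
   ┗━━━━━━━━┗━━━━━━━━━━━━━━━━━━━━━━━━┛━━━┛
           ┃The process transfor┃         
           ┗━━━━━━━━━━━━━━━━━━━━┛         
                                          
                                          
                                          


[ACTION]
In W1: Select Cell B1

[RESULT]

            ┃ MapNavigator           ┃    
            ┠────────────────────────┨    
            ┃........................┃    
            ┃........................┃    
            ┃......═══.═..═══════════┃    
   ┏━━━━━━━━┃........~.^.............┃━━━┓
   ┃ Spreads┃........~...............┃   ┃
   ┠────────┃.........~..............┃───┨
   ┃B1: -63 ┃............@...........┃   ┃
   ┃       A┃........................┃   ┃
   ┃--------┃............~...........┃---┃
   ┃  1     ┃........#...............┃20 ┃
   ┃  2     ┃........#.~~~...........┃ 0 ┃
   ┃  3     ┃........#♣.~~...........┃ 0 ┃
   ┗━━━━━━━━┗━━━━━━━━━━━━━━━━━━━━━━━━┛━━━┛
           ┃The process transfor┃         
           ┗━━━━━━━━━━━━━━━━━━━━┛         
                                          
                                          
                                          


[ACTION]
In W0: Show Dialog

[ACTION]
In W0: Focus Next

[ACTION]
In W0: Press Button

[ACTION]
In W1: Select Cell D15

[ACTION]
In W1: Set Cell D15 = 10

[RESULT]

            ┃ MapNavigator           ┃    
            ┠────────────────────────┨    
            ┃........................┃    
            ┃........................┃    
            ┃......═══.═..═══════════┃    
   ┏━━━━━━━━┃........~.^.............┃━━━┓
   ┃ Spreads┃........~...............┃   ┃
   ┠────────┃.........~..............┃───┨
   ┃D15: 10 ┃............@...........┃   ┃
   ┃       A┃........................┃   ┃
   ┃--------┃............~...........┃---┃
   ┃  1     ┃........#...............┃20 ┃
   ┃  2     ┃........#.~~~...........┃ 0 ┃
   ┃  3     ┃........#♣.~~...........┃ 0 ┃
   ┗━━━━━━━━┗━━━━━━━━━━━━━━━━━━━━━━━━┛━━━┛
           ┃The process transfor┃         
           ┗━━━━━━━━━━━━━━━━━━━━┛         
                                          
                                          
                                          


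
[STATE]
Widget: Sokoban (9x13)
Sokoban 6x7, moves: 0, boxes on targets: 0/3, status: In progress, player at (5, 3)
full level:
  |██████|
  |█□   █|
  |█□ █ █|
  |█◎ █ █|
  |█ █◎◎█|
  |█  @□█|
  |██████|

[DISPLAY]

██████   
█□   █   
█□ █ █   
█◎ █ █   
█ █◎◎█   
█  @□█   
██████   
Moves: 0 
         
         
         
         
         


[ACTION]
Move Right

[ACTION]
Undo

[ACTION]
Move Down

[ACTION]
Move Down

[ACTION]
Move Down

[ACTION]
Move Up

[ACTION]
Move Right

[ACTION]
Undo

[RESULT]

██████   
█□   █   
█□ █ █   
█◎ █ █   
█ █+◎█   
█   □█   
██████   
Moves: 1 
         
         
         
         
         


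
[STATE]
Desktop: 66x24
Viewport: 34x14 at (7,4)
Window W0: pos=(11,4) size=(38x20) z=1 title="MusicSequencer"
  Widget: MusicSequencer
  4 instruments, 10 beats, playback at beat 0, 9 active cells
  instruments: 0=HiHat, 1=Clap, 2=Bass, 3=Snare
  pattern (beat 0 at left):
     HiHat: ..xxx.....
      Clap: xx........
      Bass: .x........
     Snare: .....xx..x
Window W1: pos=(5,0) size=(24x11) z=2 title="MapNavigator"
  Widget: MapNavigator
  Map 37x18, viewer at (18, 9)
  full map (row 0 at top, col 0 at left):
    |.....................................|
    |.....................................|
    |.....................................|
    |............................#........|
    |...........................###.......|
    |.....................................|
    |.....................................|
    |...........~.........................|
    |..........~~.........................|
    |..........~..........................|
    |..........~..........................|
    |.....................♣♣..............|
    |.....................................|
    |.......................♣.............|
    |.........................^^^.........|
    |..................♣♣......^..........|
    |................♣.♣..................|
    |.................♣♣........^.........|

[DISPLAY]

...~.................┃━━━━━━━━━━━━
..~~.................┃            
..~.......@..........┃────────────
..~..................┃            
.............♣♣......┃            
.....................┃            
━━━━━━━━━━━━━━━━━━━━━┛            
    ┃ Snare·····██··█             
    ┃                             
    ┃                             
    ┃                             
    ┃                             
    ┃                             
    ┃                             


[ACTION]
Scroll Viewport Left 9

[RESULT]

     ┃....~.................┃━━━━━
     ┃...~~.................┃     
     ┃...~.......@..........┃─────
     ┃...~..................┃     
     ┃..............♣♣......┃     
     ┃......................┃     
     ┗━━━━━━━━━━━━━━━━━━━━━━┛     
           ┃ Snare·····██··█      
           ┃                      
           ┃                      
           ┃                      
           ┃                      
           ┃                      
           ┃                      


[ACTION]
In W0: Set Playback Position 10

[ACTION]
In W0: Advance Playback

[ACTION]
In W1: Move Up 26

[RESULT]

     ┃                      ┃━━━━━
     ┃                      ┃     
     ┃...........@..........┃─────
     ┃......................┃     
     ┃......................┃     
     ┃.....................#┃     
     ┗━━━━━━━━━━━━━━━━━━━━━━┛     
           ┃ Snare·····██··█      
           ┃                      
           ┃                      
           ┃                      
           ┃                      
           ┃                      
           ┃                      


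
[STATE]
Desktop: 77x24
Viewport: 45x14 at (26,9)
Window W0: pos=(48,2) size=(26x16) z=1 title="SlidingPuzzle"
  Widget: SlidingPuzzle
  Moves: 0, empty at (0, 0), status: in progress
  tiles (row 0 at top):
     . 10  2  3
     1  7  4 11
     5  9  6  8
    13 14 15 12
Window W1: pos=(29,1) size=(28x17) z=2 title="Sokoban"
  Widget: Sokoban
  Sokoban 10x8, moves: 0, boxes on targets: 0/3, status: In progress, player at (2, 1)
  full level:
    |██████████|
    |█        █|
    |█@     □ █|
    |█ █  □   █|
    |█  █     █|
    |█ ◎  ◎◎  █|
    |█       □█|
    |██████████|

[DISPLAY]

   ┃█ ◎  ◎◎  █                ┃──┼────┼────┤ 
   ┃█       □█                ┃9 │  6 │  8 │ 
   ┃██████████                ┃──┼────┼────┤ 
   ┃Moves: 0  0/3             ┃4 │ 15 │ 12 │ 
   ┃                          ┃──┴────┴────┘ 
   ┃                          ┃              
   ┃                          ┃              
   ┃                          ┃              
   ┗━━━━━━━━━━━━━━━━━━━━━━━━━━┛━━━━━━━━━━━━━━
                                             
                                             
                                             
                                             
                                             


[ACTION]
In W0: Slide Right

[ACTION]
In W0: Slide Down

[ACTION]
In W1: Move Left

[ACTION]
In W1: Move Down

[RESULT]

   ┃█ ◎  ◎◎  █                ┃──┼────┼────┤ 
   ┃█       □█                ┃9 │  6 │  8 │ 
   ┃██████████                ┃──┼────┼────┤ 
   ┃Moves: 1  0/3             ┃4 │ 15 │ 12 │ 
   ┃                          ┃──┴────┴────┘ 
   ┃                          ┃              
   ┃                          ┃              
   ┃                          ┃              
   ┗━━━━━━━━━━━━━━━━━━━━━━━━━━┛━━━━━━━━━━━━━━
                                             
                                             
                                             
                                             
                                             


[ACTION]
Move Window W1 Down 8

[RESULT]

   ┠──────────────────────────┨──┼────┼────┤ 
   ┃██████████                ┃9 │  6 │  8 │ 
   ┃█        █                ┃──┼────┼────┤ 
   ┃█      □ █                ┃4 │ 15 │ 12 │ 
   ┃█@█  □   █                ┃──┴────┴────┘ 
   ┃█  █     █                ┃              
   ┃█ ◎  ◎◎  █                ┃              
   ┃█       □█                ┃              
   ┃██████████                ┃━━━━━━━━━━━━━━
   ┃Moves: 1  0/3             ┃              
   ┃                          ┃              
   ┃                          ┃              
   ┃                          ┃              
   ┃                          ┃              


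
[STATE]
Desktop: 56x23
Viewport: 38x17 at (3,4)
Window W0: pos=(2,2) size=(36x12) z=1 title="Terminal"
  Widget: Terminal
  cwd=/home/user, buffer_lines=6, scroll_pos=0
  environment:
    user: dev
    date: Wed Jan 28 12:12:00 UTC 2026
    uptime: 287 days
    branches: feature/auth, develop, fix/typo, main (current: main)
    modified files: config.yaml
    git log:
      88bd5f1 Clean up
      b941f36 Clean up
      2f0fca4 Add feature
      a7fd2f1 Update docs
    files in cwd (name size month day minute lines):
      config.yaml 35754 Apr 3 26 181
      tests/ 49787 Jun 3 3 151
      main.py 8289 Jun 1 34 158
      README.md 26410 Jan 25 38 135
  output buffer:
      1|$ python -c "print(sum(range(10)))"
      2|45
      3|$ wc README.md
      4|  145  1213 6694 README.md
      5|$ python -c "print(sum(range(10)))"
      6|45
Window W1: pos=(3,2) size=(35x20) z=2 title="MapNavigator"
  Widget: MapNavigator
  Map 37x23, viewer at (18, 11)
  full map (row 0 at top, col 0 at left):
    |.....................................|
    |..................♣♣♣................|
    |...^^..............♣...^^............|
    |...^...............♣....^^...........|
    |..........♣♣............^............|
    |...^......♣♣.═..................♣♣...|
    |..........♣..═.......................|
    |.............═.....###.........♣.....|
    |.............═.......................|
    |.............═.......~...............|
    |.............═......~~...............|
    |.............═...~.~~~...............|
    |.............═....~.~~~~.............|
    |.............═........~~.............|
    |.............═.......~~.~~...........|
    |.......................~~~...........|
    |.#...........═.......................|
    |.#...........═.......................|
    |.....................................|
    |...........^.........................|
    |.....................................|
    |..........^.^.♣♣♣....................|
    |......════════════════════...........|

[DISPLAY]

┠─────────────────────────────────┨   
┃.^...............♣....^^.........┃   
┃........♣♣............^..........┃   
┃.^......♣♣.═..................♣♣.┃   
┃........♣..═.....................┃   
┃...........═.....###.........♣...┃   
┃...........═.....................┃   
┃...........═.......~.............┃   
┃...........═......~~.............┃   
┃...........═...~@~~~.............┃   
┃...........═....~.~~~~...........┃   
┃...........═........~~...........┃   
┃...........═.......~~.~~.........┃   
┃.....................~~~.........┃   
┃...........═.....................┃   
┃...........═.....................┃   
┃.................................┃   


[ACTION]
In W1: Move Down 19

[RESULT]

┠─────────────────────────────────┨   
┃...........═.......~~.~~.........┃   
┃.....................~~~.........┃   
┃...........═.....................┃   
┃...........═.....................┃   
┃.................................┃   
┃.........^.......................┃   
┃.................................┃   
┃........^.^.♣♣♣..................┃   
┃....════════════@═══════.........┃   
┃                                 ┃   
┃                                 ┃   
┃                                 ┃   
┃                                 ┃   
┃                                 ┃   
┃                                 ┃   
┃                                 ┃   


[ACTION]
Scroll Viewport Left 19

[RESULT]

  ┠┠─────────────────────────────────┨
  ┃┃...........═.......~~.~~.........┃
  ┃┃.....................~~~.........┃
  ┃┃...........═.....................┃
  ┃┃...........═.....................┃
  ┃┃.................................┃
  ┃┃.........^.......................┃
  ┃┃.................................┃
  ┃┃........^.^.♣♣♣..................┃
  ┗┃....════════════@═══════.........┃
   ┃                                 ┃
   ┃                                 ┃
   ┃                                 ┃
   ┃                                 ┃
   ┃                                 ┃
   ┃                                 ┃
   ┃                                 ┃


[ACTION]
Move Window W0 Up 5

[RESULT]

  ┃┠─────────────────────────────────┨
  ┃┃...........═.......~~.~~.........┃
  ┃┃.....................~~~.........┃
  ┃┃...........═.....................┃
  ┃┃...........═.....................┃
  ┃┃.................................┃
  ┃┃.........^.......................┃
  ┗┃.................................┃
   ┃........^.^.♣♣♣..................┃
   ┃....════════════@═══════.........┃
   ┃                                 ┃
   ┃                                 ┃
   ┃                                 ┃
   ┃                                 ┃
   ┃                                 ┃
   ┃                                 ┃
   ┃                                 ┃


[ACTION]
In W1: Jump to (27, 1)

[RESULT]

  ┃┠─────────────────────────────────┨
  ┃┃                                 ┃
  ┃┃                                 ┃
  ┃┃                                 ┃
  ┃┃                                 ┃
  ┃┃                                 ┃
  ┃┃                                 ┃
  ┗┃                                 ┃
   ┃..........................       ┃
   ┃.......♣♣♣......@.........       ┃
   ┃........♣...^^............       ┃
   ┃........♣....^^...........       ┃
   ┃♣............^............       ┃
   ┃♣.═..................♣♣...       ┃
   ┃..═.......................       ┃
   ┃..═.....###.........♣.....       ┃
   ┃..═.......................       ┃


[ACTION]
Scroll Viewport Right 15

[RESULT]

──────────────────────┨               
                      ┃               
                      ┃               
                      ┃               
                      ┃               
                      ┃               
                      ┃               
                      ┃               
...............       ┃               
.....@.........       ┃               
.^^............       ┃               
..^^...........       ┃               
..^............       ┃               
..........♣♣...       ┃               
...............       ┃               
.........♣.....       ┃               
...............       ┃               


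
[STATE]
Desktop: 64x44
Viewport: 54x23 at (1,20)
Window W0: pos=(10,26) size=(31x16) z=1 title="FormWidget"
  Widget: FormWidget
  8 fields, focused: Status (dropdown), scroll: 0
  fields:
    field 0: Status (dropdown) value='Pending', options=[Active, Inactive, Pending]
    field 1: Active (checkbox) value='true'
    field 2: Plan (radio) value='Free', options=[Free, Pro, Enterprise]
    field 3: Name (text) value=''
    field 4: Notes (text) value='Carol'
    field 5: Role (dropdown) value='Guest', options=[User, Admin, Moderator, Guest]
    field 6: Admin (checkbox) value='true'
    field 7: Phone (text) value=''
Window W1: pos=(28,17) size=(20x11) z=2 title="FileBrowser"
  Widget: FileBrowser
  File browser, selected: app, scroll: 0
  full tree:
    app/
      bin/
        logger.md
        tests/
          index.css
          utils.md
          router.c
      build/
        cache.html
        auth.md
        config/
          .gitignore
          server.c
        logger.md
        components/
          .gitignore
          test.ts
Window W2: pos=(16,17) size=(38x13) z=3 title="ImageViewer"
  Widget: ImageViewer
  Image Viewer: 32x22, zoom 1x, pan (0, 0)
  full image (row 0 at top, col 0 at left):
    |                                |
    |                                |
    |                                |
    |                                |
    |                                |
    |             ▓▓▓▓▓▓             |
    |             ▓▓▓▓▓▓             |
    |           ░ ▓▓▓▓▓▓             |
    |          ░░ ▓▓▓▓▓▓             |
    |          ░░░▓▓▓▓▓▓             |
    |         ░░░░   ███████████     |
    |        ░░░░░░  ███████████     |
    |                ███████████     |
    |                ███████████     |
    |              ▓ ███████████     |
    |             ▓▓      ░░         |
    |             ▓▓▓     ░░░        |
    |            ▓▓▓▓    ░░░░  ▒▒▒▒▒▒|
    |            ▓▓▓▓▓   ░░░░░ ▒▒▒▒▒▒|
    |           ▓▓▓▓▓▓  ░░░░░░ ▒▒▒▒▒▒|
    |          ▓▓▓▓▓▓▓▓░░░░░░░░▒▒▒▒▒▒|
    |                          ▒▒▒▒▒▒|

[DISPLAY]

               ┃                                    ┃ 
               ┃                                    ┃ 
               ┃                                    ┃ 
               ┃                                    ┃ 
               ┃                                    ┃ 
               ┃             ▓▓▓▓▓▓                 ┃ 
         ┏━━━━━┃             ▓▓▓▓▓▓                 ┃ 
         ┃ Form┃           ░ ▓▓▓▓▓▓                 ┃ 
         ┠─────┃          ░░ ▓▓▓▓▓▓                 ┃ 
         ┃> Sta┗━━━━━━━━━━━━━━━━━━━━━━━━━━━━━━━━━━━━┛ 
         ┃  Active:     [x]            ┃              
         ┃  Plan:       (●) Free  ( ) P┃              
         ┃  Name:       [             ]┃              
         ┃  Notes:      [Carol        ]┃              
         ┃  Role:       [Guest       ▼]┃              
         ┃  Admin:      [x]            ┃              
         ┃  Phone:      [             ]┃              
         ┃                             ┃              
         ┃                             ┃              
         ┃                             ┃              
         ┃                             ┃              
         ┗━━━━━━━━━━━━━━━━━━━━━━━━━━━━━┛              
                                                      


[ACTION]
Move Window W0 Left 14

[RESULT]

               ┃                                    ┃ 
               ┃                                    ┃ 
               ┃                                    ┃ 
               ┃                                    ┃ 
               ┃                                    ┃ 
               ┃             ▓▓▓▓▓▓                 ┃ 
━━━━━━━━━━━━━━━┃             ▓▓▓▓▓▓                 ┃ 
 FormWidget    ┃           ░ ▓▓▓▓▓▓                 ┃ 
───────────────┃          ░░ ▓▓▓▓▓▓                 ┃ 
> Status:     [┗━━━━━━━━━━━━━━━━━━━━━━━━━━━━━━━━━━━━┛ 
  Active:     [x]            ┃                        
  Plan:       (●) Free  ( ) P┃                        
  Name:       [             ]┃                        
  Notes:      [Carol        ]┃                        
  Role:       [Guest       ▼]┃                        
  Admin:      [x]            ┃                        
  Phone:      [             ]┃                        
                             ┃                        
                             ┃                        
                             ┃                        
                             ┃                        
━━━━━━━━━━━━━━━━━━━━━━━━━━━━━┛                        
                                                      


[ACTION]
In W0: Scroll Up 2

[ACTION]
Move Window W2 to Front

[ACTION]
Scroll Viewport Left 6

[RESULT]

                ┃                                    ┃
                ┃                                    ┃
                ┃                                    ┃
                ┃                                    ┃
                ┃                                    ┃
                ┃             ▓▓▓▓▓▓                 ┃
┏━━━━━━━━━━━━━━━┃             ▓▓▓▓▓▓                 ┃
┃ FormWidget    ┃           ░ ▓▓▓▓▓▓                 ┃
┠───────────────┃          ░░ ▓▓▓▓▓▓                 ┃
┃> Status:     [┗━━━━━━━━━━━━━━━━━━━━━━━━━━━━━━━━━━━━┛
┃  Active:     [x]            ┃                       
┃  Plan:       (●) Free  ( ) P┃                       
┃  Name:       [             ]┃                       
┃  Notes:      [Carol        ]┃                       
┃  Role:       [Guest       ▼]┃                       
┃  Admin:      [x]            ┃                       
┃  Phone:      [             ]┃                       
┃                             ┃                       
┃                             ┃                       
┃                             ┃                       
┃                             ┃                       
┗━━━━━━━━━━━━━━━━━━━━━━━━━━━━━┛                       
                                                      


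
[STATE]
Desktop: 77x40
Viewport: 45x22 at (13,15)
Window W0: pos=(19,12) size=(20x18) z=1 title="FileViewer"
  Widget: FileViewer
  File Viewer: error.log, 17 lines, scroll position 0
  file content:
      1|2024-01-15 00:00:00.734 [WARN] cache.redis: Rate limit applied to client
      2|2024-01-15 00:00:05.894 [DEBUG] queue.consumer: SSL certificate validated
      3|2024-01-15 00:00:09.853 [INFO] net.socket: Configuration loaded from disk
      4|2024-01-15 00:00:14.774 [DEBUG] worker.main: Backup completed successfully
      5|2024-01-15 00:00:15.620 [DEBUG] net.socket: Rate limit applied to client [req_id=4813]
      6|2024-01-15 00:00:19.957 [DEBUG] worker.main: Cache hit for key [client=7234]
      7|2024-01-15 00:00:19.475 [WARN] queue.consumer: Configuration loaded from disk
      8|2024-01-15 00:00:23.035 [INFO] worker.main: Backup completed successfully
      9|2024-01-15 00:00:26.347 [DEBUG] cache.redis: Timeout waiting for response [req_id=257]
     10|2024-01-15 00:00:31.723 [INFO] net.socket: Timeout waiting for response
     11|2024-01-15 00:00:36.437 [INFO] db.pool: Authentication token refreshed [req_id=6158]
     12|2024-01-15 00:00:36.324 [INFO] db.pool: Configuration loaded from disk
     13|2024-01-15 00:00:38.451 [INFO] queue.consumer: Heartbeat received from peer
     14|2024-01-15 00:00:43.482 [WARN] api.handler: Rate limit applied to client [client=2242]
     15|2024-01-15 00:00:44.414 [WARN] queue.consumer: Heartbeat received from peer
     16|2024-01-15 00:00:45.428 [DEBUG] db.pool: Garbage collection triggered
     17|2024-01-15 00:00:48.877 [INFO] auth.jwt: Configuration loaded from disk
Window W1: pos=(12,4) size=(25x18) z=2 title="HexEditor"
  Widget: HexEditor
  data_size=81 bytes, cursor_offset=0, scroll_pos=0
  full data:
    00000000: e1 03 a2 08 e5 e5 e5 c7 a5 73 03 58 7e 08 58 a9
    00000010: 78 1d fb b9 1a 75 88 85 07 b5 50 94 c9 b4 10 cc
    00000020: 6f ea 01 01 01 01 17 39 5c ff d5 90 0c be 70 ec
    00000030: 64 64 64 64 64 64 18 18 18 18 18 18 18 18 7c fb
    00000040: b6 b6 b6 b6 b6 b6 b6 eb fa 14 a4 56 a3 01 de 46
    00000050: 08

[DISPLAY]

                       ┃▲┃                   
                       ┃█┃                   
                       ┃░┃                   
                       ┃░┃                   
                       ┃░┃                   
                       ┃░┃                   
━━━━━━━━━━━━━━━━━━━━━━━┛░┃                   
      ┃2024-01-15 00:00:░┃                   
      ┃2024-01-15 00:00:░┃                   
      ┃2024-01-15 00:00:░┃                   
      ┃2024-01-15 00:00:░┃                   
      ┃2024-01-15 00:00:░┃                   
      ┃2024-01-15 00:00:░┃                   
      ┃2024-01-15 00:00:▼┃                   
      ┗━━━━━━━━━━━━━━━━━━┛                   
                                             
                                             
                                             
                                             
                                             
                                             
                                             


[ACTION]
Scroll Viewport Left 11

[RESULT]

          ┃                       ┃▲┃        
          ┃                       ┃█┃        
          ┃                       ┃░┃        
          ┃                       ┃░┃        
          ┃                       ┃░┃        
          ┃                       ┃░┃        
          ┗━━━━━━━━━━━━━━━━━━━━━━━┛░┃        
                 ┃2024-01-15 00:00:░┃        
                 ┃2024-01-15 00:00:░┃        
                 ┃2024-01-15 00:00:░┃        
                 ┃2024-01-15 00:00:░┃        
                 ┃2024-01-15 00:00:░┃        
                 ┃2024-01-15 00:00:░┃        
                 ┃2024-01-15 00:00:▼┃        
                 ┗━━━━━━━━━━━━━━━━━━┛        
                                             
                                             
                                             
                                             
                                             
                                             
                                             


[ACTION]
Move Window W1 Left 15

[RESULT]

                      ┃01-15 00:00:▲┃        
                      ┃01-15 00:00:█┃        
                      ┃01-15 00:00:░┃        
                      ┃01-15 00:00:░┃        
                      ┃01-15 00:00:░┃        
                      ┃01-15 00:00:░┃        
━━━━━━━━━━━━━━━━━━━━━━┛01-15 00:00:░┃        
                 ┃2024-01-15 00:00:░┃        
                 ┃2024-01-15 00:00:░┃        
                 ┃2024-01-15 00:00:░┃        
                 ┃2024-01-15 00:00:░┃        
                 ┃2024-01-15 00:00:░┃        
                 ┃2024-01-15 00:00:░┃        
                 ┃2024-01-15 00:00:▼┃        
                 ┗━━━━━━━━━━━━━━━━━━┛        
                                             
                                             
                                             
                                             
                                             
                                             
                                             


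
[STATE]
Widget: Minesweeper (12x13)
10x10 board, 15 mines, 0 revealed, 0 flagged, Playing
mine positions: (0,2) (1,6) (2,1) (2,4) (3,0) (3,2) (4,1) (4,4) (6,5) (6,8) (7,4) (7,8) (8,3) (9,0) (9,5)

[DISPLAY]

■■■■■■■■■■  
■■■■■■■■■■  
■■■■■■■■■■  
■■■■■■■■■■  
■■■■■■■■■■  
■■■■■■■■■■  
■■■■■■■■■■  
■■■■■■■■■■  
■■■■■■■■■■  
■■■■■■■■■■  
            
            
            


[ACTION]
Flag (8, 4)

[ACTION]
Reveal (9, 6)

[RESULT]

■■■■■■■■■■  
■■■■■■■■■■  
■■■■■■■■■■  
■■■■■■■■■■  
■■■■■■■■■■  
■■■■■■■■■■  
■■■■■■■■■■  
■■■■■■■■■■  
■■■■⚑■■■■■  
■■■■■■1■■■  
            
            
            


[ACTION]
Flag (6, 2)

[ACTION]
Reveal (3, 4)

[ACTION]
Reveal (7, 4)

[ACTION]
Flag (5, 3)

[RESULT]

■■✹■■■■■■■  
■■■■■■✹■■■  
■✹■■✹■■■■■  
✹■✹■2■■■■■  
■✹■■✹■■■■■  
■■■■■■■■■■  
■■⚑■■✹■■✹■  
■■■■✹■■■✹■  
■■■✹⚑■■■■■  
✹■■■■✹1■■■  
            
            
            


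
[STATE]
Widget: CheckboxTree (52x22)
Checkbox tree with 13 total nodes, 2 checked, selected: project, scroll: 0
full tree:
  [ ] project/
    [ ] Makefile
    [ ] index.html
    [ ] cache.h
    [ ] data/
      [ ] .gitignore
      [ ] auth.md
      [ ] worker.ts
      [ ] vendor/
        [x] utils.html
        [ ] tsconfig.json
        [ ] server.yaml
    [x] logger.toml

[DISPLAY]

>[-] project/                                       
   [ ] Makefile                                     
   [ ] index.html                                   
   [ ] cache.h                                      
   [-] data/                                        
     [ ] .gitignore                                 
     [ ] auth.md                                    
     [ ] worker.ts                                  
     [-] vendor/                                    
       [x] utils.html                               
       [ ] tsconfig.json                            
       [ ] server.yaml                              
   [x] logger.toml                                  
                                                    
                                                    
                                                    
                                                    
                                                    
                                                    
                                                    
                                                    
                                                    


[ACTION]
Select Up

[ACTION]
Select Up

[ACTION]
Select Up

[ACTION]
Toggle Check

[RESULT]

>[x] project/                                       
   [x] Makefile                                     
   [x] index.html                                   
   [x] cache.h                                      
   [x] data/                                        
     [x] .gitignore                                 
     [x] auth.md                                    
     [x] worker.ts                                  
     [x] vendor/                                    
       [x] utils.html                               
       [x] tsconfig.json                            
       [x] server.yaml                              
   [x] logger.toml                                  
                                                    
                                                    
                                                    
                                                    
                                                    
                                                    
                                                    
                                                    
                                                    
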